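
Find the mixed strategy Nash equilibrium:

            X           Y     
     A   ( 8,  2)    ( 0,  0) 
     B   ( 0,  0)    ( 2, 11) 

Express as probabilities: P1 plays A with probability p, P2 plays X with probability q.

p = 0.8462, q = 0.2

Work:
Find probabilities that make opponent indifferent:
P2 chooses q to make P1 indifferent between A and B
P1 chooses p to make P2 indifferent between X and Y
Mixed NE: P1 plays (A: 0.8462, B: 0.1538), P2 plays (X: 0.2, Y: 0.8)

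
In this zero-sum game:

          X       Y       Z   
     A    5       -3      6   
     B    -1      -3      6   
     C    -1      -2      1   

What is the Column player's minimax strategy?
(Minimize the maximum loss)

Column should play Y, value = -2

Work:
Column player minimizes Row's maximum payoff:
Column X: max payoff to Row = 5
Column Y: max payoff to Row = -2
Column Z: max payoff to Row = 6
Minimum is -2, achieved by column Y.
Minimax strategy: Y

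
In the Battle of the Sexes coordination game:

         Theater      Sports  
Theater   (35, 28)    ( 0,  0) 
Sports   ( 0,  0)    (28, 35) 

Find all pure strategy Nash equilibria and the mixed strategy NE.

Pure NE: (Theater, Theater) and (Sports, Sports); Mixed NE: p = 0.5556, q = 0.4444

Work:
Check pure NE:
(Theater, Theater): (35, 28) - no unilateral deviation beneficial
(Sports, Sports): (28, 35) - no unilateral deviation beneficial
Mixed NE: P1 plays Theater with p = 0.5556, P2 plays Theater with q = 0.4444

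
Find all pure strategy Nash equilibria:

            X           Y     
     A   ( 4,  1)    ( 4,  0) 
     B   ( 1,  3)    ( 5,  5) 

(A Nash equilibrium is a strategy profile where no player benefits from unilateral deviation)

Nash equilibrium: (A, X), (B, Y)

Work:
Best responses:
  P1 vs X: payoffs [4, 1] → best response A (payoff 4)
  P1 vs Y: payoffs [4, 5] → best response B (payoff 5)
  P2 vs A: payoffs [1, 0] → best response X (payoff 1)
  P2 vs B: payoffs [3, 5] → best response Y (payoff 5)
Mutual best responses: (A,X), (B,Y) → Nash equilibria.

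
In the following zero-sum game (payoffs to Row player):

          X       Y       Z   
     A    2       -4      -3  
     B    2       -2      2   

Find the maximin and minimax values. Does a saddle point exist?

Maximin = -2, Minimax = -2, Saddle: True

Work:
Row minimums: [-4, -2] → maximin = -2
Column maximums: [2, -2, 2] → minimax = -2
Saddle point exists! Game value = -2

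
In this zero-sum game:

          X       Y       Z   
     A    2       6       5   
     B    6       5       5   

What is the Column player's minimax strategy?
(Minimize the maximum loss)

Column should play Z, value = 5

Work:
Column player minimizes Row's maximum payoff:
Column X: max payoff to Row = 6
Column Y: max payoff to Row = 6
Column Z: max payoff to Row = 5
Minimum is 5, achieved by column Z.
Minimax strategy: Z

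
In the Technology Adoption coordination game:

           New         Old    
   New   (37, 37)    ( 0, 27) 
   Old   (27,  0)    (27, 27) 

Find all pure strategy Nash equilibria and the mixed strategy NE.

Pure NE: (New, New) and (Old, Old); Mixed NE: p = 0.7297, q = 0.7297

Work:
Check pure NE:
(New, New): (37, 37) - no unilateral deviation beneficial
(Old, Old): (27, 27) - no unilateral deviation beneficial
Mixed NE: P1 plays New with p = 0.7297, P2 plays New with q = 0.7297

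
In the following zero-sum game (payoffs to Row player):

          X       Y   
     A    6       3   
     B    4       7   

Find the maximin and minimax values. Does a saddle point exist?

Maximin = 4, Minimax = 6, Saddle: False

Work:
Row minimums: [3, 4] → maximin = 4
Column maximums: [6, 7] → minimax = 6
No saddle point (maximin ≠ minimax). Mixed strategy needed.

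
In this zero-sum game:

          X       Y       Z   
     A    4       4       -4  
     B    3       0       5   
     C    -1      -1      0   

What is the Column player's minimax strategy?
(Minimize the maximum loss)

Column should play X or Y (all achieve the minimum), value = 4

Work:
Column player minimizes Row's maximum payoff:
Column X: max payoff to Row = 4
Column Y: max payoff to Row = 4
Column Z: max payoff to Row = 5
Minimum is 4, achieved by columns X, Y (tied).
Each of X or Y is a minimax strategy.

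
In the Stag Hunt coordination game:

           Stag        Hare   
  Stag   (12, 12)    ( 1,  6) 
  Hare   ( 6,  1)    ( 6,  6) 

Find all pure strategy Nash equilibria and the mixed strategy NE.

Pure NE: (Stag, Stag) and (Hare, Hare); Mixed NE: p = 0.4545, q = 0.4545

Work:
Check pure NE:
(Stag, Stag): (12, 12) - no unilateral deviation beneficial
(Hare, Hare): (6, 6) - no unilateral deviation beneficial
Mixed NE: P1 plays Stag with p = 0.4545, P2 plays Stag with q = 0.4545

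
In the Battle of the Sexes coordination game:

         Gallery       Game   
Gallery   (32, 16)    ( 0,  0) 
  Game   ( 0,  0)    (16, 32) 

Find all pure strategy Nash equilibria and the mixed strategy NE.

Pure NE: (Gallery, Gallery) and (Game, Game); Mixed NE: p = 0.6667, q = 0.3333

Work:
Check pure NE:
(Gallery, Gallery): (32, 16) - no unilateral deviation beneficial
(Game, Game): (16, 32) - no unilateral deviation beneficial
Mixed NE: P1 plays Gallery with p = 0.6667, P2 plays Gallery with q = 0.3333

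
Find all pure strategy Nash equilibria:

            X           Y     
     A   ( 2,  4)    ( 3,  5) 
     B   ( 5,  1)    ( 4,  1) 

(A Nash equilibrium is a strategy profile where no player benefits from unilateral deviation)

Nash equilibrium: (B, X), (B, Y)

Work:
Best responses:
  P1 vs X: payoffs [2, 5] → best response B (payoff 5)
  P1 vs Y: payoffs [3, 4] → best response B (payoff 4)
  P2 vs A: payoffs [4, 5] → best response Y (payoff 5)
  P2 vs B: payoffs [1, 1] → best response X/Y (payoff 1)
Mutual best responses: (B,X), (B,Y) → Nash equilibria.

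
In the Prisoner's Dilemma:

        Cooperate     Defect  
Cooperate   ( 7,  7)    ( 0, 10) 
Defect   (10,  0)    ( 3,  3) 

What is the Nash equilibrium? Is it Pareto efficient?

(Defect, Defect) is NE; not Pareto efficient

Work:
Defect dominates Cooperate for both players:
If P2 cooperates: Defect (10) > Cooperate (7)
If P2 defects: Defect (3) > Cooperate (0)
NE: (Defect, Defect) with payoff (3, 3)
But (Cooperate, Cooperate) = (7, 7) Pareto dominates (3, 3)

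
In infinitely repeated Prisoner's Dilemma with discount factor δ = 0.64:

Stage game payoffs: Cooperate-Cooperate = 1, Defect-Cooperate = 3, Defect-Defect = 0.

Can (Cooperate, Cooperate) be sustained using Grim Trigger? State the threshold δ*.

δ* = 0.6667; since δ = 0.64 < 0.6667, cooperation cannot be sustained

Work:
For Grim Trigger:
Cooperate forever: 1/(1-δ)
Defect then punished: 3 + 0·δ/(1-δ)
Need: 1/(1-δ) ≥ 3 + 0·δ/(1-δ)
Solving: δ ≥ (T-R)/(T-P) = (3-1)/(3-0) = 0.6667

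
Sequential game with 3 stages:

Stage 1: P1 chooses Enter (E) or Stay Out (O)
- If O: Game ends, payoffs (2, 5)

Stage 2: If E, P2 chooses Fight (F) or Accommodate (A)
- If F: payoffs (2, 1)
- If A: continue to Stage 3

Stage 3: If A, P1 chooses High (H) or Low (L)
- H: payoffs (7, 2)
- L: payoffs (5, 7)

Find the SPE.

SPE: (E, A, H); Outcome (7, 2)

Work:
Stage 3: P1 chooses H (7 vs 5)
Stage 2: P2: F->1, A->2 (anticipating H). Choose A
Stage 1: P1: O->2, E->7 (anticipating A, H). Choose E
SPE path: E -> A -> H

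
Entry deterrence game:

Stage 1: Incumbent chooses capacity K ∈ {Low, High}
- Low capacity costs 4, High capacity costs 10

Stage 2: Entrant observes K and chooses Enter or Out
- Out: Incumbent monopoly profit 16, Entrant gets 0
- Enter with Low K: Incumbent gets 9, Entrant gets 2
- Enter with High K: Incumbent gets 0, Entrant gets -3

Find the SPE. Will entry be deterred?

SPE: (High, Enter|Low, Out|High); Entry deterred. Incumbent net profit = 6

Work:
After Low K: Entrant enters (2 > 0)
After High K: Entrant stays out (-3 < 0)
Incumbent: Low → 9−4=5, High → 16−10=6
Incumbent chooses High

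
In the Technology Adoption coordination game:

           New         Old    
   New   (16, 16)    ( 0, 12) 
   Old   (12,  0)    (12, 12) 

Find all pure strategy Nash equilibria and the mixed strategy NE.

Pure NE: (New, New) and (Old, Old); Mixed NE: p = 0.75, q = 0.75

Work:
Check pure NE:
(New, New): (16, 16) - no unilateral deviation beneficial
(Old, Old): (12, 12) - no unilateral deviation beneficial
Mixed NE: P1 plays New with p = 0.75, P2 plays New with q = 0.75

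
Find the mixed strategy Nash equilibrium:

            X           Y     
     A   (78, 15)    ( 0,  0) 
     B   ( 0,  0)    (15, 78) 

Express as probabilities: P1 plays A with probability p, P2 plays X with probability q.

p = 0.8387, q = 0.1613

Work:
Find probabilities that make opponent indifferent:
P2 chooses q to make P1 indifferent between A and B
P1 chooses p to make P2 indifferent between X and Y
Mixed NE: P1 plays (A: 0.8387, B: 0.1613), P2 plays (X: 0.1613, Y: 0.8387)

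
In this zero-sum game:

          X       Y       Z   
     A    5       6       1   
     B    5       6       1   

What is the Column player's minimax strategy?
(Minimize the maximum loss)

Column should play Z, value = 1

Work:
Column player minimizes Row's maximum payoff:
Column X: max payoff to Row = 5
Column Y: max payoff to Row = 6
Column Z: max payoff to Row = 1
Minimum is 1, achieved by column Z.
Minimax strategy: Z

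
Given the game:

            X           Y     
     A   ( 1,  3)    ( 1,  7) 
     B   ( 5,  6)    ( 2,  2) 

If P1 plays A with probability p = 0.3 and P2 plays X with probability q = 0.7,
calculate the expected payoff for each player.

E[P1] = 3.17, E[P2] = 4.62

Work:
E[P1] = p·q·π₁(A,X) + p·(1-q)·π₁(A,Y) + (1-p)·q·π₁(B,X) + (1-p)·(1-q)·π₁(B,Y)
= 0.3·0.7·1 + 0.3·0.3·1 + 0.7·0.7·5 + 0.7·0.3·2
= 3.17

E[P2] = 4.62 (similar calculation)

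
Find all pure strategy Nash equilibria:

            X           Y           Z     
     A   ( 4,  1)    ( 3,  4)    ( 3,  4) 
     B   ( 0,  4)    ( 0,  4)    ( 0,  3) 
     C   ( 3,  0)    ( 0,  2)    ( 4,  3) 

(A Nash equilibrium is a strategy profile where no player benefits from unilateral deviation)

Nash equilibrium: (A, Y), (C, Z)

Work:
Best responses:
  P1 vs X: payoffs [4, 0, 3] → best response A (payoff 4)
  P1 vs Y: payoffs [3, 0, 0] → best response A (payoff 3)
  P1 vs Z: payoffs [3, 0, 4] → best response C (payoff 4)
  P2 vs A: payoffs [1, 4, 4] → best response Y/Z (payoff 4)
  P2 vs B: payoffs [4, 4, 3] → best response X/Y (payoff 4)
  P2 vs C: payoffs [0, 2, 3] → best response Z (payoff 3)
Mutual best responses: (A,Y), (C,Z) → Nash equilibria.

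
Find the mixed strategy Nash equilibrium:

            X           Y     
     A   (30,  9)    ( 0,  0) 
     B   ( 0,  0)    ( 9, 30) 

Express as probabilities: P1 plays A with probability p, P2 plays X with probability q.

p = 0.7692, q = 0.2308

Work:
Find probabilities that make opponent indifferent:
P2 chooses q to make P1 indifferent between A and B
P1 chooses p to make P2 indifferent between X and Y
Mixed NE: P1 plays (A: 0.7692, B: 0.2308), P2 plays (X: 0.2308, Y: 0.7692)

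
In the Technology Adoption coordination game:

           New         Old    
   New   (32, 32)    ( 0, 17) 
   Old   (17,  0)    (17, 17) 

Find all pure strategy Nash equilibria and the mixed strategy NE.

Pure NE: (New, New) and (Old, Old); Mixed NE: p = 0.5312, q = 0.5312

Work:
Check pure NE:
(New, New): (32, 32) - no unilateral deviation beneficial
(Old, Old): (17, 17) - no unilateral deviation beneficial
Mixed NE: P1 plays New with p = 0.5312, P2 plays New with q = 0.5312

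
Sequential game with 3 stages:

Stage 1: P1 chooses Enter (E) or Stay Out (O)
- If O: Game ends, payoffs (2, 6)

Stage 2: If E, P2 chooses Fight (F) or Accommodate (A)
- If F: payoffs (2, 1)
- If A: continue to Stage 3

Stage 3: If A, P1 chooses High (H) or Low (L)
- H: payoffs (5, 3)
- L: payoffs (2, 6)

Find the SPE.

SPE: (E, A, H); Outcome (5, 3)

Work:
Stage 3: P1 chooses H (5 vs 2)
Stage 2: P2: F->1, A->3 (anticipating H). Choose A
Stage 1: P1: O->2, E->5 (anticipating A, H). Choose E
SPE path: E -> A -> H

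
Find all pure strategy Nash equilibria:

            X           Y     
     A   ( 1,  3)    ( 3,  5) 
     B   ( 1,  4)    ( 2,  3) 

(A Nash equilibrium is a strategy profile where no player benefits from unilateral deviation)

Nash equilibrium: (A, Y), (B, X)

Work:
Best responses:
  P1 vs X: payoffs [1, 1] → best response A/B (payoff 1)
  P1 vs Y: payoffs [3, 2] → best response A (payoff 3)
  P2 vs A: payoffs [3, 5] → best response Y (payoff 5)
  P2 vs B: payoffs [4, 3] → best response X (payoff 4)
Mutual best responses: (A,Y), (B,X) → Nash equilibria.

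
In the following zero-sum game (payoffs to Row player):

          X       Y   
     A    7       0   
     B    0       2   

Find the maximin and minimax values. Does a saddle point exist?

Maximin = 0, Minimax = 2, Saddle: False

Work:
Row minimums: [0, 0] → maximin = 0
Column maximums: [7, 2] → minimax = 2
No saddle point (maximin ≠ minimax). Mixed strategy needed.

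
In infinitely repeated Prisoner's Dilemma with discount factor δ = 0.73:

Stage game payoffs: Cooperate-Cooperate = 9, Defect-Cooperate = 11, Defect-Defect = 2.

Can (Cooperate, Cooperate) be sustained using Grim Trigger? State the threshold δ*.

δ* = 0.2222; since δ = 0.73 ≥ 0.2222, cooperation can be sustained

Work:
For Grim Trigger:
Cooperate forever: 9/(1-δ)
Defect then punished: 11 + 2·δ/(1-δ)
Need: 9/(1-δ) ≥ 11 + 2·δ/(1-δ)
Solving: δ ≥ (T-R)/(T-P) = (11-9)/(11-2) = 0.2222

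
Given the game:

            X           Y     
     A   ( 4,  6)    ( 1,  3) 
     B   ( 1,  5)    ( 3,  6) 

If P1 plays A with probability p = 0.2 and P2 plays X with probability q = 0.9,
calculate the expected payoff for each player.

E[P1] = 1.7, E[P2] = 5.22

Work:
E[P1] = p·q·π₁(A,X) + p·(1-q)·π₁(A,Y) + (1-p)·q·π₁(B,X) + (1-p)·(1-q)·π₁(B,Y)
= 0.2·0.9·4 + 0.2·0.1·1 + 0.8·0.9·1 + 0.8·0.1·3
= 1.7

E[P2] = 5.22 (similar calculation)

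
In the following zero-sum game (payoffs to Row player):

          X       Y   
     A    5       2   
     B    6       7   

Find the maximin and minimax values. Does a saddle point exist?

Maximin = 6, Minimax = 6, Saddle: True

Work:
Row minimums: [2, 6] → maximin = 6
Column maximums: [6, 7] → minimax = 6
Saddle point exists! Game value = 6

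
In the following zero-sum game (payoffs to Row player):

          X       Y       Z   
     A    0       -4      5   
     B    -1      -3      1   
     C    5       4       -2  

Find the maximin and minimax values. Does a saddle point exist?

Maximin = -2, Minimax = 4, Saddle: False

Work:
Row minimums: [-4, -3, -2] → maximin = -2
Column maximums: [5, 4, 5] → minimax = 4
No saddle point (maximin ≠ minimax). Mixed strategy needed.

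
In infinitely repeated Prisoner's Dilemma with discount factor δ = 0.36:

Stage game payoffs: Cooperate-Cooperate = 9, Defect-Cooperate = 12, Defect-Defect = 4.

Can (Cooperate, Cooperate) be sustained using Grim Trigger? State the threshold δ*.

δ* = 0.375; since δ = 0.36 < 0.375, cooperation cannot be sustained

Work:
For Grim Trigger:
Cooperate forever: 9/(1-δ)
Defect then punished: 12 + 4·δ/(1-δ)
Need: 9/(1-δ) ≥ 12 + 4·δ/(1-δ)
Solving: δ ≥ (T-R)/(T-P) = (12-9)/(12-4) = 0.375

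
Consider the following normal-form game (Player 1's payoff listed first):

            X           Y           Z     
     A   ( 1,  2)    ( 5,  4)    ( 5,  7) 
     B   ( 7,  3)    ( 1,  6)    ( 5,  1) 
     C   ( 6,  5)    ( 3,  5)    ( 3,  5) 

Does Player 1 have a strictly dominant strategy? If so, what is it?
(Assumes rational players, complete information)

No strictly dominant strategy exists for Player 1

Work:
A strategy strictly dominates another if it gives a strictly higher payoff against every opponent action. Compare each pair of P1's strategies column-by-column:
  A vs B: [1 vs 7, 5 vs 1, 5 vs 5] → A does not strictly dominate B (column X: 1 ≤ 7)
  A vs C: [1 vs 6, 5 vs 3, 5 vs 3] → A does not strictly dominate C (column X: 1 ≤ 6)
  B vs A: [7 vs 1, 1 vs 5, 5 vs 5] → B does not strictly dominate A (column Y: 1 ≤ 5)
  B vs C: [7 vs 6, 1 vs 3, 5 vs 3] → B does not strictly dominate C (column Y: 1 ≤ 3)
  C vs A: [6 vs 1, 3 vs 5, 3 vs 5] → C does not strictly dominate A (column Y: 3 ≤ 5)
  C vs B: [6 vs 7, 3 vs 1, 3 vs 5] → C does not strictly dominate B (column X: 6 ≤ 7)
No single strategy strictly dominates all others → no strictly dominant strategy.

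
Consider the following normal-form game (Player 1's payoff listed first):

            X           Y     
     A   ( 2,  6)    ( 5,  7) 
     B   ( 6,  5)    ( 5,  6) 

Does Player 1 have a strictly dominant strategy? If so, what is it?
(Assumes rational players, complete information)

No strictly dominant strategy exists for Player 1

Work:
A strategy strictly dominates another if it gives a strictly higher payoff against every opponent action. Compare each pair of P1's strategies column-by-column:
  A vs B: [2 vs 6, 5 vs 5] → A does not strictly dominate B (column X: 2 ≤ 6)
  B vs A: [6 vs 2, 5 vs 5] → B does not strictly dominate A (column Y: 5 ≤ 5)
No single strategy strictly dominates all others → no strictly dominant strategy.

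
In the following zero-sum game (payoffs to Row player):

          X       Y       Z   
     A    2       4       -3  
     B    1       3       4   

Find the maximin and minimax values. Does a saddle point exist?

Maximin = 1, Minimax = 2, Saddle: False

Work:
Row minimums: [-3, 1] → maximin = 1
Column maximums: [2, 4, 4] → minimax = 2
No saddle point (maximin ≠ minimax). Mixed strategy needed.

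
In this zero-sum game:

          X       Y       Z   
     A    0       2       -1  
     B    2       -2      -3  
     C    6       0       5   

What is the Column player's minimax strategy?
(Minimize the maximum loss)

Column should play Y, value = 2

Work:
Column player minimizes Row's maximum payoff:
Column X: max payoff to Row = 6
Column Y: max payoff to Row = 2
Column Z: max payoff to Row = 5
Minimum is 2, achieved by column Y.
Minimax strategy: Y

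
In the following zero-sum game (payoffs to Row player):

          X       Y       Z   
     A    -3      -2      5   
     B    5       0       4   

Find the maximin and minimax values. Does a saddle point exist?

Maximin = 0, Minimax = 0, Saddle: True

Work:
Row minimums: [-3, 0] → maximin = 0
Column maximums: [5, 0, 5] → minimax = 0
Saddle point exists! Game value = 0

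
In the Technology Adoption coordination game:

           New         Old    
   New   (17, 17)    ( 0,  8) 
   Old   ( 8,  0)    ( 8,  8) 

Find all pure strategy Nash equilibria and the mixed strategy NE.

Pure NE: (New, New) and (Old, Old); Mixed NE: p = 0.4706, q = 0.4706

Work:
Check pure NE:
(New, New): (17, 17) - no unilateral deviation beneficial
(Old, Old): (8, 8) - no unilateral deviation beneficial
Mixed NE: P1 plays New with p = 0.4706, P2 plays New with q = 0.4706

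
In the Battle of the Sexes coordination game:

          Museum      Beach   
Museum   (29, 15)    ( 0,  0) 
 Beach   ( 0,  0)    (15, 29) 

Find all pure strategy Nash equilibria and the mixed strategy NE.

Pure NE: (Museum, Museum) and (Beach, Beach); Mixed NE: p = 0.6591, q = 0.3409

Work:
Check pure NE:
(Museum, Museum): (29, 15) - no unilateral deviation beneficial
(Beach, Beach): (15, 29) - no unilateral deviation beneficial
Mixed NE: P1 plays Museum with p = 0.6591, P2 plays Museum with q = 0.3409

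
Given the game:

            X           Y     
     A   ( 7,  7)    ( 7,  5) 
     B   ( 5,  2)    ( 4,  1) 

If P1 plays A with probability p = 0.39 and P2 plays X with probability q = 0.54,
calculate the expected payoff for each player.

E[P1] = 5.4994, E[P2] = 3.3106

Work:
E[P1] = p·q·π₁(A,X) + p·(1-q)·π₁(A,Y) + (1-p)·q·π₁(B,X) + (1-p)·(1-q)·π₁(B,Y)
= 0.39·0.54·7 + 0.39·0.46·7 + 0.61·0.54·5 + 0.61·0.46·4
= 5.4994

E[P2] = 3.3106 (similar calculation)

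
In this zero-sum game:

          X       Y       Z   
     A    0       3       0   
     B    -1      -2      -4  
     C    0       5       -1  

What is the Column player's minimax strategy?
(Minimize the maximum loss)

Column should play X or Z (all achieve the minimum), value = 0

Work:
Column player minimizes Row's maximum payoff:
Column X: max payoff to Row = 0
Column Y: max payoff to Row = 5
Column Z: max payoff to Row = 0
Minimum is 0, achieved by columns X, Z (tied).
Each of X or Z is a minimax strategy.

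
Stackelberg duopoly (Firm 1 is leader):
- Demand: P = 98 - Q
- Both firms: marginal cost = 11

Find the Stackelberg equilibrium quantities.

q₁* (leader) = 43.5, q₂* (follower) = 21.75

Work:
Follower's reaction: q₂ = (a - c - q₁)/2
Leader substitutes: π₁ = q₁·(a - q₁ - (a-c-q₁)/2 - c)
FOC: q₁* = (98 - 11)/2 = 43.50
Then: q₂* = (98 - 11 - 43.5)/2 = 21.75
Leader has first-mover advantage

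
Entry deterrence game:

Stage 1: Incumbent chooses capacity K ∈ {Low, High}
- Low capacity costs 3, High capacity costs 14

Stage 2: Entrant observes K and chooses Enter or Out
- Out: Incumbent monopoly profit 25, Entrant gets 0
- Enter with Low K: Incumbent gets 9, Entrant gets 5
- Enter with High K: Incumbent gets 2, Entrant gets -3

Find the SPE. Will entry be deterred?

SPE: (High, Enter|Low, Out|High); Entry deterred. Incumbent net profit = 11

Work:
After Low K: Entrant enters (5 > 0)
After High K: Entrant stays out (-3 < 0)
Incumbent: Low → 9−3=6, High → 25−14=11
Incumbent chooses High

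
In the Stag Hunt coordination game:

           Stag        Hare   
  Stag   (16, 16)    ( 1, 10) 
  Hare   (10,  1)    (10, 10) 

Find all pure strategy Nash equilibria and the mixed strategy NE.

Pure NE: (Stag, Stag) and (Hare, Hare); Mixed NE: p = 0.6, q = 0.6

Work:
Check pure NE:
(Stag, Stag): (16, 16) - no unilateral deviation beneficial
(Hare, Hare): (10, 10) - no unilateral deviation beneficial
Mixed NE: P1 plays Stag with p = 0.6, P2 plays Stag with q = 0.6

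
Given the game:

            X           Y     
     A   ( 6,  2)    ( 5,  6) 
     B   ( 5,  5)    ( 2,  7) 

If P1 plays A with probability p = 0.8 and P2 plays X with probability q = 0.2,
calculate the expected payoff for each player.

E[P1] = 4.68, E[P2] = 5.48

Work:
E[P1] = p·q·π₁(A,X) + p·(1-q)·π₁(A,Y) + (1-p)·q·π₁(B,X) + (1-p)·(1-q)·π₁(B,Y)
= 0.8·0.2·6 + 0.8·0.8·5 + 0.2·0.2·5 + 0.2·0.8·2
= 4.68

E[P2] = 5.48 (similar calculation)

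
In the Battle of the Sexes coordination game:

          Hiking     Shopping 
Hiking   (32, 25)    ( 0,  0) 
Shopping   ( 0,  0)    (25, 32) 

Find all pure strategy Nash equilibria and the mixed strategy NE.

Pure NE: (Hiking, Hiking) and (Shopping, Shopping); Mixed NE: p = 0.5614, q = 0.4386

Work:
Check pure NE:
(Hiking, Hiking): (32, 25) - no unilateral deviation beneficial
(Shopping, Shopping): (25, 32) - no unilateral deviation beneficial
Mixed NE: P1 plays Hiking with p = 0.5614, P2 plays Hiking with q = 0.4386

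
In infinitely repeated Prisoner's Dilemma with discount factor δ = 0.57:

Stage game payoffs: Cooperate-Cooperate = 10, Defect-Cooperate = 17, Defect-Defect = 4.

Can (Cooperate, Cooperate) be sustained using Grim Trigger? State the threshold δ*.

δ* = 0.5385; since δ = 0.57 ≥ 0.5385, cooperation can be sustained

Work:
For Grim Trigger:
Cooperate forever: 10/(1-δ)
Defect then punished: 17 + 4·δ/(1-δ)
Need: 10/(1-δ) ≥ 17 + 4·δ/(1-δ)
Solving: δ ≥ (T-R)/(T-P) = (17-10)/(17-4) = 0.5385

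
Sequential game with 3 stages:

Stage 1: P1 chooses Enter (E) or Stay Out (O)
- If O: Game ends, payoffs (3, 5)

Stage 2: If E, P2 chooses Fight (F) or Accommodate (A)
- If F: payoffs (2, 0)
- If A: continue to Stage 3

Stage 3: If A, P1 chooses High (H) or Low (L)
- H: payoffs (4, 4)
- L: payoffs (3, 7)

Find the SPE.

SPE: (E, A, H); Outcome (4, 4)

Work:
Stage 3: P1 chooses H (4 vs 3)
Stage 2: P2: F->0, A->4 (anticipating H). Choose A
Stage 1: P1: O->3, E->4 (anticipating A, H). Choose E
SPE path: E -> A -> H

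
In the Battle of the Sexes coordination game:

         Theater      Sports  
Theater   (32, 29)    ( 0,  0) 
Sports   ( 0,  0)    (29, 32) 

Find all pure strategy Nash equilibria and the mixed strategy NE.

Pure NE: (Theater, Theater) and (Sports, Sports); Mixed NE: p = 0.5246, q = 0.4754

Work:
Check pure NE:
(Theater, Theater): (32, 29) - no unilateral deviation beneficial
(Sports, Sports): (29, 32) - no unilateral deviation beneficial
Mixed NE: P1 plays Theater with p = 0.5246, P2 plays Theater with q = 0.4754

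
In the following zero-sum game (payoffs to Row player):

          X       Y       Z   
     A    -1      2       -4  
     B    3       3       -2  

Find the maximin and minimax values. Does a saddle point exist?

Maximin = -2, Minimax = -2, Saddle: True

Work:
Row minimums: [-4, -2] → maximin = -2
Column maximums: [3, 3, -2] → minimax = -2
Saddle point exists! Game value = -2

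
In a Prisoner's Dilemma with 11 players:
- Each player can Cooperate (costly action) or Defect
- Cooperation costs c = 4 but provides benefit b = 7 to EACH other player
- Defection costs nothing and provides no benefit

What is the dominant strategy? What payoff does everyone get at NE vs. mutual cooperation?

Dominant: Defect; NE payoff = 0; Coop payoff = 66

Work:
Defect dominates (saves cost c = 4, benefit to others is external)
NE: All defect → everyone gets 0
If all cooperate: each receives (10)×7 - 4 = 66
Social dilemma: 66 > 0 but NE gives 0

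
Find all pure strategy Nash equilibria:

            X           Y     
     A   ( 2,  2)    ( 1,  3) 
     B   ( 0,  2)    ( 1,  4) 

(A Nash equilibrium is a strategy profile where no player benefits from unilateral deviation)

Nash equilibrium: (A, Y), (B, Y)

Work:
Best responses:
  P1 vs X: payoffs [2, 0] → best response A (payoff 2)
  P1 vs Y: payoffs [1, 1] → best response A/B (payoff 1)
  P2 vs A: payoffs [2, 3] → best response Y (payoff 3)
  P2 vs B: payoffs [2, 4] → best response Y (payoff 4)
Mutual best responses: (A,Y), (B,Y) → Nash equilibria.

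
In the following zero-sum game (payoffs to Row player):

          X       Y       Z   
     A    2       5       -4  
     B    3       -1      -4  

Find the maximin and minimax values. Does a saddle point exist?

Maximin = -4, Minimax = -4, Saddle: True

Work:
Row minimums: [-4, -4] → maximin = -4
Column maximums: [3, 5, -4] → minimax = -4
Saddle point exists! Game value = -4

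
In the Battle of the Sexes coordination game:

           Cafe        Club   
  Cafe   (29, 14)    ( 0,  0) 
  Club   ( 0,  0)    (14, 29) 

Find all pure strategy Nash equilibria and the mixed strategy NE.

Pure NE: (Cafe, Cafe) and (Club, Club); Mixed NE: p = 0.6744, q = 0.3256

Work:
Check pure NE:
(Cafe, Cafe): (29, 14) - no unilateral deviation beneficial
(Club, Club): (14, 29) - no unilateral deviation beneficial
Mixed NE: P1 plays Cafe with p = 0.6744, P2 plays Cafe with q = 0.3256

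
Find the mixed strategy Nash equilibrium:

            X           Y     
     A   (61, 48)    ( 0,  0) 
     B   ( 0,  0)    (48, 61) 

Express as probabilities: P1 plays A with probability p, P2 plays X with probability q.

p = 0.5596, q = 0.4404

Work:
Find probabilities that make opponent indifferent:
P2 chooses q to make P1 indifferent between A and B
P1 chooses p to make P2 indifferent between X and Y
Mixed NE: P1 plays (A: 0.5596, B: 0.4404), P2 plays (X: 0.4404, Y: 0.5596)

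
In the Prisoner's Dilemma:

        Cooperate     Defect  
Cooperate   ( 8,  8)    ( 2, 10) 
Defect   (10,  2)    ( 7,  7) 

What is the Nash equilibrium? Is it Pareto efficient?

(Defect, Defect) is NE; not Pareto efficient

Work:
Defect dominates Cooperate for both players:
If P2 cooperates: Defect (10) > Cooperate (8)
If P2 defects: Defect (7) > Cooperate (2)
NE: (Defect, Defect) with payoff (7, 7)
But (Cooperate, Cooperate) = (8, 8) Pareto dominates (7, 7)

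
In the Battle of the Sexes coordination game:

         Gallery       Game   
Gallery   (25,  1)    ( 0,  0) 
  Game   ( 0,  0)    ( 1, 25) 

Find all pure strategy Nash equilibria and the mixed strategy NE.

Pure NE: (Gallery, Gallery) and (Game, Game); Mixed NE: p = 0.9615, q = 0.0385

Work:
Check pure NE:
(Gallery, Gallery): (25, 1) - no unilateral deviation beneficial
(Game, Game): (1, 25) - no unilateral deviation beneficial
Mixed NE: P1 plays Gallery with p = 0.9615, P2 plays Gallery with q = 0.0385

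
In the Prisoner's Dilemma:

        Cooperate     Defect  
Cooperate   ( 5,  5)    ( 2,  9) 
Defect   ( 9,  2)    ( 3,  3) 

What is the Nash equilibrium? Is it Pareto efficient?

(Defect, Defect) is NE; not Pareto efficient

Work:
Defect dominates Cooperate for both players:
If P2 cooperates: Defect (9) > Cooperate (5)
If P2 defects: Defect (3) > Cooperate (2)
NE: (Defect, Defect) with payoff (3, 3)
But (Cooperate, Cooperate) = (5, 5) Pareto dominates (3, 3)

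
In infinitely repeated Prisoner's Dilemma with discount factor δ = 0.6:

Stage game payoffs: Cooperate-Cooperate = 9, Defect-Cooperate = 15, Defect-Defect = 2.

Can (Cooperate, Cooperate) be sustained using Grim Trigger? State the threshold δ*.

δ* = 0.4615; since δ = 0.6 ≥ 0.4615, cooperation can be sustained

Work:
For Grim Trigger:
Cooperate forever: 9/(1-δ)
Defect then punished: 15 + 2·δ/(1-δ)
Need: 9/(1-δ) ≥ 15 + 2·δ/(1-δ)
Solving: δ ≥ (T-R)/(T-P) = (15-9)/(15-2) = 0.4615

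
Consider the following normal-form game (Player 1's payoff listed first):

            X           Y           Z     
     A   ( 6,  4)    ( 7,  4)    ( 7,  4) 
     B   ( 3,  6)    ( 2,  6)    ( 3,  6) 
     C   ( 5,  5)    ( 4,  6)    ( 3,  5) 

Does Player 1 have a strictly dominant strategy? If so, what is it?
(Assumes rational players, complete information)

Yes, Player 1's strictly dominant strategy is A

Work:
A strategy strictly dominates another if it gives a strictly higher payoff against every opponent action. Compare each pair of P1's strategies column-by-column:
  A vs B: [6 vs 3, 7 vs 2, 7 vs 3] → A strictly dominates B
  A vs C: [6 vs 5, 7 vs 4, 7 vs 3] → A strictly dominates C
  B vs A: [3 vs 6, 2 vs 7, 3 vs 7] → B does not strictly dominate A (column X: 3 ≤ 6)
  B vs C: [3 vs 5, 2 vs 4, 3 vs 3] → B does not strictly dominate C (column X: 3 ≤ 5)
  C vs A: [5 vs 6, 4 vs 7, 3 vs 7] → C does not strictly dominate A (column X: 5 ≤ 6)
  C vs B: [5 vs 3, 4 vs 2, 3 vs 3] → C does not strictly dominate B (column Z: 3 ≤ 3)
A strictly dominates every other strategy → strictly dominant.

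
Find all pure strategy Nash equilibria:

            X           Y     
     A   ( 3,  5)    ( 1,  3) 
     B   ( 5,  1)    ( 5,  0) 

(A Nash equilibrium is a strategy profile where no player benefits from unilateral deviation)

Nash equilibrium: (B, X)

Work:
Best responses:
  P1 vs X: payoffs [3, 5] → best response B (payoff 5)
  P1 vs Y: payoffs [1, 5] → best response B (payoff 5)
  P2 vs A: payoffs [5, 3] → best response X (payoff 5)
  P2 vs B: payoffs [1, 0] → best response X (payoff 1)
Mutual best responses: (B,X) → Nash equilibria.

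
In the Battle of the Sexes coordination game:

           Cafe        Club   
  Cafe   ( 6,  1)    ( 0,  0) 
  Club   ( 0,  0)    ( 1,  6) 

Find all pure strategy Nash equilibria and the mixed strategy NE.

Pure NE: (Cafe, Cafe) and (Club, Club); Mixed NE: p = 0.8571, q = 0.1429

Work:
Check pure NE:
(Cafe, Cafe): (6, 1) - no unilateral deviation beneficial
(Club, Club): (1, 6) - no unilateral deviation beneficial
Mixed NE: P1 plays Cafe with p = 0.8571, P2 plays Cafe with q = 0.1429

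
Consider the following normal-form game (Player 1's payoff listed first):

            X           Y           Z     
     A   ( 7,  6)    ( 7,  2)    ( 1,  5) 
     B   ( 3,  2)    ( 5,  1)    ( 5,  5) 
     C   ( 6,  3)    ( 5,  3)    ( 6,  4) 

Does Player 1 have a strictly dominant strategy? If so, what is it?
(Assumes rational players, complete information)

No strictly dominant strategy exists for Player 1

Work:
A strategy strictly dominates another if it gives a strictly higher payoff against every opponent action. Compare each pair of P1's strategies column-by-column:
  A vs B: [7 vs 3, 7 vs 5, 1 vs 5] → A does not strictly dominate B (column Z: 1 ≤ 5)
  A vs C: [7 vs 6, 7 vs 5, 1 vs 6] → A does not strictly dominate C (column Z: 1 ≤ 6)
  B vs A: [3 vs 7, 5 vs 7, 5 vs 1] → B does not strictly dominate A (column X: 3 ≤ 7)
  B vs C: [3 vs 6, 5 vs 5, 5 vs 6] → B does not strictly dominate C (column X: 3 ≤ 6)
  C vs A: [6 vs 7, 5 vs 7, 6 vs 1] → C does not strictly dominate A (column X: 6 ≤ 7)
  C vs B: [6 vs 3, 5 vs 5, 6 vs 5] → C does not strictly dominate B (column Y: 5 ≤ 5)
No single strategy strictly dominates all others → no strictly dominant strategy.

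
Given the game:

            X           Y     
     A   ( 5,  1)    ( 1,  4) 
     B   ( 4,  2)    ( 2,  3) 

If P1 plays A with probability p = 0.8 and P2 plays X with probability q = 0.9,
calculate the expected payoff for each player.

E[P1] = 4.44, E[P2] = 1.46

Work:
E[P1] = p·q·π₁(A,X) + p·(1-q)·π₁(A,Y) + (1-p)·q·π₁(B,X) + (1-p)·(1-q)·π₁(B,Y)
= 0.8·0.9·5 + 0.8·0.1·1 + 0.2·0.9·4 + 0.2·0.1·2
= 4.44

E[P2] = 1.46 (similar calculation)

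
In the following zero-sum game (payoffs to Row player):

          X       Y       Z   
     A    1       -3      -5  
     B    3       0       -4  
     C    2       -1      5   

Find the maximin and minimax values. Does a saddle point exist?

Maximin = -1, Minimax = 0, Saddle: False

Work:
Row minimums: [-5, -4, -1] → maximin = -1
Column maximums: [3, 0, 5] → minimax = 0
No saddle point (maximin ≠ minimax). Mixed strategy needed.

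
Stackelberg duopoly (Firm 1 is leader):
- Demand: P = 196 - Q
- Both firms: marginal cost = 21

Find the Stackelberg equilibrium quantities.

q₁* (leader) = 87.5, q₂* (follower) = 43.75

Work:
Follower's reaction: q₂ = (a - c - q₁)/2
Leader substitutes: π₁ = q₁·(a - q₁ - (a-c-q₁)/2 - c)
FOC: q₁* = (196 - 21)/2 = 87.50
Then: q₂* = (196 - 21 - 87.5)/2 = 43.75
Leader has first-mover advantage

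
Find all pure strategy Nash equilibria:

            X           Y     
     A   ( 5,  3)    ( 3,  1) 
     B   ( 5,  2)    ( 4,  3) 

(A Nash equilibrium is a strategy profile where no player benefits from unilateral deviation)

Nash equilibrium: (A, X), (B, Y)

Work:
Best responses:
  P1 vs X: payoffs [5, 5] → best response A/B (payoff 5)
  P1 vs Y: payoffs [3, 4] → best response B (payoff 4)
  P2 vs A: payoffs [3, 1] → best response X (payoff 3)
  P2 vs B: payoffs [2, 3] → best response Y (payoff 3)
Mutual best responses: (A,X), (B,Y) → Nash equilibria.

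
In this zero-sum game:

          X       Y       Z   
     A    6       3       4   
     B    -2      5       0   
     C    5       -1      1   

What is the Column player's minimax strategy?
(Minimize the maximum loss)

Column should play Z, value = 4

Work:
Column player minimizes Row's maximum payoff:
Column X: max payoff to Row = 6
Column Y: max payoff to Row = 5
Column Z: max payoff to Row = 4
Minimum is 4, achieved by column Z.
Minimax strategy: Z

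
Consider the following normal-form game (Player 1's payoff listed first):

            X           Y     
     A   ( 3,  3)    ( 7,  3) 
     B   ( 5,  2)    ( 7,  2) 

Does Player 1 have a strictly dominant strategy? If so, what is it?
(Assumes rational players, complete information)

No strictly dominant strategy exists for Player 1

Work:
A strategy strictly dominates another if it gives a strictly higher payoff against every opponent action. Compare each pair of P1's strategies column-by-column:
  A vs B: [3 vs 5, 7 vs 7] → A does not strictly dominate B (column X: 3 ≤ 5)
  B vs A: [5 vs 3, 7 vs 7] → B does not strictly dominate A (column Y: 7 ≤ 7)
No single strategy strictly dominates all others → no strictly dominant strategy.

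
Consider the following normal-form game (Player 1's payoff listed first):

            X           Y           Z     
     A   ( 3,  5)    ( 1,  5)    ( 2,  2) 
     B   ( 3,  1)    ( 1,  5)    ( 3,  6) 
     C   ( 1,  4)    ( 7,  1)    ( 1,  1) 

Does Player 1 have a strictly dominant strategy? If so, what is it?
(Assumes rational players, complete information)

No strictly dominant strategy exists for Player 1

Work:
A strategy strictly dominates another if it gives a strictly higher payoff against every opponent action. Compare each pair of P1's strategies column-by-column:
  A vs B: [3 vs 3, 1 vs 1, 2 vs 3] → A does not strictly dominate B (column X: 3 ≤ 3)
  A vs C: [3 vs 1, 1 vs 7, 2 vs 1] → A does not strictly dominate C (column Y: 1 ≤ 7)
  B vs A: [3 vs 3, 1 vs 1, 3 vs 2] → B does not strictly dominate A (column X: 3 ≤ 3)
  B vs C: [3 vs 1, 1 vs 7, 3 vs 1] → B does not strictly dominate C (column Y: 1 ≤ 7)
  C vs A: [1 vs 3, 7 vs 1, 1 vs 2] → C does not strictly dominate A (column X: 1 ≤ 3)
  C vs B: [1 vs 3, 7 vs 1, 1 vs 3] → C does not strictly dominate B (column X: 1 ≤ 3)
No single strategy strictly dominates all others → no strictly dominant strategy.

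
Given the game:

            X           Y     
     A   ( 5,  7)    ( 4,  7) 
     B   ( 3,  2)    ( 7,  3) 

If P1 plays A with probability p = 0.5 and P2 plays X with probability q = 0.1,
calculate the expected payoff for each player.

E[P1] = 5.35, E[P2] = 4.95

Work:
E[P1] = p·q·π₁(A,X) + p·(1-q)·π₁(A,Y) + (1-p)·q·π₁(B,X) + (1-p)·(1-q)·π₁(B,Y)
= 0.5·0.1·5 + 0.5·0.9·4 + 0.5·0.1·3 + 0.5·0.9·7
= 5.35

E[P2] = 4.95 (similar calculation)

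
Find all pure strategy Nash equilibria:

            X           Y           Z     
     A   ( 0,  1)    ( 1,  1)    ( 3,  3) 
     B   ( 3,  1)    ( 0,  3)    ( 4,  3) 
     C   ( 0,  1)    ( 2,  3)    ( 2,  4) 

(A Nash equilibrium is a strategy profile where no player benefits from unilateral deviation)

Nash equilibrium: (B, Z)

Work:
Best responses:
  P1 vs X: payoffs [0, 3, 0] → best response B (payoff 3)
  P1 vs Y: payoffs [1, 0, 2] → best response C (payoff 2)
  P1 vs Z: payoffs [3, 4, 2] → best response B (payoff 4)
  P2 vs A: payoffs [1, 1, 3] → best response Z (payoff 3)
  P2 vs B: payoffs [1, 3, 3] → best response Y/Z (payoff 3)
  P2 vs C: payoffs [1, 3, 4] → best response Z (payoff 4)
Mutual best responses: (B,Z) → Nash equilibria.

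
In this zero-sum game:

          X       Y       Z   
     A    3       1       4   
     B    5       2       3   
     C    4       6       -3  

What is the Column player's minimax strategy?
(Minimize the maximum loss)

Column should play Z, value = 4

Work:
Column player minimizes Row's maximum payoff:
Column X: max payoff to Row = 5
Column Y: max payoff to Row = 6
Column Z: max payoff to Row = 4
Minimum is 4, achieved by column Z.
Minimax strategy: Z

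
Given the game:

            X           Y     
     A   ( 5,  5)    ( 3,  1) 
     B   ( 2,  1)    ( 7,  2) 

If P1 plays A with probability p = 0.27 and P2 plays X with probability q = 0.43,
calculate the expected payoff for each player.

E[P1] = 4.5827, E[P2] = 1.8805

Work:
E[P1] = p·q·π₁(A,X) + p·(1-q)·π₁(A,Y) + (1-p)·q·π₁(B,X) + (1-p)·(1-q)·π₁(B,Y)
= 0.27·0.43·5 + 0.27·0.57·3 + 0.73·0.43·2 + 0.73·0.57·7
= 4.5827

E[P2] = 1.8805 (similar calculation)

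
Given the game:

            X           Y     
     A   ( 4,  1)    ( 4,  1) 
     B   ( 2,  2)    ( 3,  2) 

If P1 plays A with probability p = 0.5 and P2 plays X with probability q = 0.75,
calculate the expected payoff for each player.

E[P1] = 3.125, E[P2] = 1.5

Work:
E[P1] = p·q·π₁(A,X) + p·(1-q)·π₁(A,Y) + (1-p)·q·π₁(B,X) + (1-p)·(1-q)·π₁(B,Y)
= 0.5·0.75·4 + 0.5·0.25·4 + 0.5·0.75·2 + 0.5·0.25·3
= 3.125

E[P2] = 1.5 (similar calculation)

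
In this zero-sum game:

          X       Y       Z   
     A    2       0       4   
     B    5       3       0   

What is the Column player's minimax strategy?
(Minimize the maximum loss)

Column should play Y, value = 3

Work:
Column player minimizes Row's maximum payoff:
Column X: max payoff to Row = 5
Column Y: max payoff to Row = 3
Column Z: max payoff to Row = 4
Minimum is 3, achieved by column Y.
Minimax strategy: Y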